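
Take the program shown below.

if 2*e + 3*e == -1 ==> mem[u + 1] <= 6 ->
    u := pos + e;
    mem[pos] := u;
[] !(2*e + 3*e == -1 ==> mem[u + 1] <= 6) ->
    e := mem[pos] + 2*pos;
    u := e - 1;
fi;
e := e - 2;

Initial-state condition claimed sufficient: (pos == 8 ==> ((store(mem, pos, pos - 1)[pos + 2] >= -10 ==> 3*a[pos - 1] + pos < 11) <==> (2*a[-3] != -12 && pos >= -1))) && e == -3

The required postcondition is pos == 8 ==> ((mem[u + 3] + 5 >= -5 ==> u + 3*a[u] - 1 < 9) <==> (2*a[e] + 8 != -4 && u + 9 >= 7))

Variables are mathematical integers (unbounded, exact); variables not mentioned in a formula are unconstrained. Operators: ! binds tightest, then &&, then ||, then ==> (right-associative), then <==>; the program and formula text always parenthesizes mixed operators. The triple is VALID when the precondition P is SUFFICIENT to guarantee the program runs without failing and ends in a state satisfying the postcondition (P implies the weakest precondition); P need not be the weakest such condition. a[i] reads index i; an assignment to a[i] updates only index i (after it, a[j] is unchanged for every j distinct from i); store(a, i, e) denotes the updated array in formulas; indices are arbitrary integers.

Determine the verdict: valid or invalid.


Working backward. After the program, the postcondition pos == 8 ==> ((mem[u + 3] + 5 >= -5 ==> u + 3*a[u] - 1 < 9) <==> (2*a[e] + 8 != -4 && u + 9 >= 7)) must hold; in canonical form it is pos == 8 ==> ((mem[u + 3] >= -10 ==> 3*a[u] + u < 10) <==> (2*a[e] != -12 && u >= -2)).
Before e := e - 2: pos == 8 ==> ((mem[u + 3] >= -10 ==> 3*a[u] + u < 10) <==> (2*a[e - 2] != -12 && u >= -2))
Then branch requires pos == 8 ==> ((store(mem, pos, e + pos)[e + pos + 3] >= -10 ==> 3*a[e + pos] + e + pos < 10) <==> (2*a[e - 2] != -12 && e + pos >= -2)); else branch requires pos == 8 ==> ((mem[mem[pos] + 2*pos + 2] >= -10 ==> 3*a[mem[pos] + 2*pos - 1] + mem[pos] + 2*pos < 11) <==> (2*a[mem[pos] + 2*pos - 2] != -12 && mem[pos] + 2*pos >= -1)).
Before the if: ((5*e == -1 ==> mem[u + 1] <= 6) ==> (pos == 8 ==> ((store(mem, pos, e + pos)[e + pos + 3] >= -10 ==> 3*a[e + pos] + e + pos < 10) <==> (2*a[e - 2] != -12 && e + pos >= -2)))) && ((!(5*e == -1 ==> mem[u + 1] <= 6)) ==> (pos == 8 ==> ((mem[mem[pos] + 2*pos + 2] >= -10 ==> 3*a[mem[pos] + 2*pos - 1] + mem[pos] + 2*pos < 11) <==> (2*a[mem[pos] + 2*pos - 2] != -12 && mem[pos] + 2*pos >= -1))))
The weakest precondition is ((5*e == -1 ==> mem[u + 1] <= 6) ==> (pos == 8 ==> ((store(mem, pos, e + pos)[e + pos + 3] >= -10 ==> 3*a[e + pos] + e + pos < 10) <==> (2*a[e - 2] != -12 && e + pos >= -2)))) && ((!(5*e == -1 ==> mem[u + 1] <= 6)) ==> (pos == 8 ==> ((mem[mem[pos] + 2*pos + 2] >= -10 ==> 3*a[mem[pos] + 2*pos - 1] + mem[pos] + 2*pos < 11) <==> (2*a[mem[pos] + 2*pos - 2] != -12 && mem[pos] + 2*pos >= -1)))).
Check whether (pos == 8 ==> ((store(mem, pos, pos - 1)[pos + 2] >= -10 ==> 3*a[pos - 1] + pos < 11) <==> (2*a[-3] != -12 && pos >= -1))) && e == -3 implies it.
Countermodel: at the initial state a = {[-5] = 3, [-3] = -6, [1] = 1, [4] = 1, [5] = 2, [7] = 1, [8] = 1, [10] = 1, elsewhere 1}, e = -3, mem = {[-5] = -10, [-3] = -10, [1] = -10, [4] = -10, [5] = -10, [7] = -10, [8] = -10, [10] = -10, elsewhere -10}, pos = 8, u = 0, the precondition holds but the weakest precondition fails.
Answer: invalid


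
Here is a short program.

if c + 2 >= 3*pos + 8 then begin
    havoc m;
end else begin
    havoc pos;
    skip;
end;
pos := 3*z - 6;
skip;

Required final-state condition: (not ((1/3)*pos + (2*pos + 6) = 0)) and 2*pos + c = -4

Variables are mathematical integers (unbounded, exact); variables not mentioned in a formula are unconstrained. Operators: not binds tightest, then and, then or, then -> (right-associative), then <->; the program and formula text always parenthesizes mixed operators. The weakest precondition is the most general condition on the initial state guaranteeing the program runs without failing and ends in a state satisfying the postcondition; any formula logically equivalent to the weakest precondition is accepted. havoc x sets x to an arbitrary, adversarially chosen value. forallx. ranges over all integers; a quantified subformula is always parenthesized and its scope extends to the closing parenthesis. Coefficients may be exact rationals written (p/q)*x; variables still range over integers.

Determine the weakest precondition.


Working backward. After the program, the postcondition (not ((1/3)*pos + (2*pos + 6) = 0)) and 2*pos + c = -4 must hold; in canonical form it is (not ((7/3)*pos = -6)) and c + 2*pos = -4.
Before skip: (not ((7/3)*pos = -6)) and c + 2*pos = -4
Before pos := 3*z - 6: (not (7*z = 8)) and c + 6*z = 8
Then branch requires (not (7*z = 8)) and c + 6*z = 8; else branch requires (not (7*z = 8)) and c + 6*z = 8.
Before the if: (c >= 3*pos + 6 -> ((not (7*z = 8)) and c + 6*z = 8)) and ((not (c >= 3*pos + 6)) -> ((not (7*z = 8)) and c + 6*z = 8))
Answer: WP = (c >= 3*pos + 6 -> ((not (7*z = 8)) and c + 6*z = 8)) and ((not (c >= 3*pos + 6)) -> ((not (7*z = 8)) and c + 6*z = 8))


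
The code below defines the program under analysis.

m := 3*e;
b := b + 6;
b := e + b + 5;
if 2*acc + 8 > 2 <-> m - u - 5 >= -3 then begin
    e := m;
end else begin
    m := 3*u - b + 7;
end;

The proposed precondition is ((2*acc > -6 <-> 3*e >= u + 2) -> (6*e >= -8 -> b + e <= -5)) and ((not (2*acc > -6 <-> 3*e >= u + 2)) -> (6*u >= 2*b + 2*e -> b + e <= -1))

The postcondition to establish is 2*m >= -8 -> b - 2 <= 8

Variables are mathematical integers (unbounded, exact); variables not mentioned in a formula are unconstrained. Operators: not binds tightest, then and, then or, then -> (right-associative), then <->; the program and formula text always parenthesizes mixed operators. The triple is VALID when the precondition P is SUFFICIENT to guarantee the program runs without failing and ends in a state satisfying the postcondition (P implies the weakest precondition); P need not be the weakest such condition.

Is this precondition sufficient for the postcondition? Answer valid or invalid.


Working backward. After the program, the postcondition 2*m >= -8 -> b - 2 <= 8 must hold; in canonical form it is 2*m >= -8 -> b <= 10.
Then branch requires 2*m >= -8 -> b <= 10; else branch requires 6*u >= 2*b - 22 -> b <= 10.
Before the if: ((2*acc > -6 <-> m >= u + 2) -> (2*m >= -8 -> b <= 10)) and ((not (2*acc > -6 <-> m >= u + 2)) -> (6*u >= 2*b - 22 -> b <= 10))
Before b := e + b + 5: ((2*acc > -6 <-> m >= u + 2) -> (2*m >= -8 -> b + e <= 5)) and ((not (2*acc > -6 <-> m >= u + 2)) -> (6*u >= 2*b + 2*e - 12 -> b + e <= 5))
Before b := b + 6: ((2*acc > -6 <-> m >= u + 2) -> (2*m >= -8 -> b + e <= -1)) and ((not (2*acc > -6 <-> m >= u + 2)) -> (6*u >= 2*b + 2*e -> b + e <= -1))
Before m := 3*e: ((2*acc > -6 <-> 3*e >= u + 2) -> (6*e >= -8 -> b + e <= -1)) and ((not (2*acc > -6 <-> 3*e >= u + 2)) -> (6*u >= 2*b + 2*e -> b + e <= -1))
The weakest precondition is ((2*acc > -6 <-> 3*e >= u + 2) -> (6*e >= -8 -> b + e <= -1)) and ((not (2*acc > -6 <-> 3*e >= u + 2)) -> (6*u >= 2*b + 2*e -> b + e <= -1)).
Check whether ((2*acc > -6 <-> 3*e >= u + 2) -> (6*e >= -8 -> b + e <= -5)) and ((not (2*acc > -6 <-> 3*e >= u + 2)) -> (6*u >= 2*b + 2*e -> b + e <= -1)) implies it.
Every state satisfying the precondition satisfies the weakest precondition: the implication holds.
Answer: valid


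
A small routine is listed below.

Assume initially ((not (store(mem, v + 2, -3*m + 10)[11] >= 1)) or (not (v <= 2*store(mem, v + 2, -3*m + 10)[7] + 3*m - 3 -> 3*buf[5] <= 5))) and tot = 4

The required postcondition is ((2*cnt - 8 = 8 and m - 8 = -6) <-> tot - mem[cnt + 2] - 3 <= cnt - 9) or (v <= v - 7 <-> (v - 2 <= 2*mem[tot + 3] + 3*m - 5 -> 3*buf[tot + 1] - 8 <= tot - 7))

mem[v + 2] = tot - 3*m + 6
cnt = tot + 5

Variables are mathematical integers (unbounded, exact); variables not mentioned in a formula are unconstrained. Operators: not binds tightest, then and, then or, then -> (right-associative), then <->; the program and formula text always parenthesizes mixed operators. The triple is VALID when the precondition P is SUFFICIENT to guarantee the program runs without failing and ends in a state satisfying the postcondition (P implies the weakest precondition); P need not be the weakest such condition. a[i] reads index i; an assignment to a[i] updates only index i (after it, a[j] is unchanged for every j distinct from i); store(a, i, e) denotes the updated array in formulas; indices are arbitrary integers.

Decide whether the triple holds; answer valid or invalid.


Working backward. After the program, the postcondition ((2*cnt - 8 = 8 and m - 8 = -6) <-> tot - mem[cnt + 2] - 3 <= cnt - 9) or (v <= v - 7 <-> (v - 2 <= 2*mem[tot + 3] + 3*m - 5 -> 3*buf[tot + 1] - 8 <= tot - 7)) must hold; in canonical form it is ((2*cnt = 16 and m = 2) <-> tot <= mem[cnt + 2] + cnt - 6) or (not (v <= 2*mem[tot + 3] + 3*m - 3 -> 3*buf[tot + 1] <= tot + 1)).
Before cnt := tot + 5: ((2*tot = 6 and m = 2) <-> mem[tot + 7] >= 1) or (not (v <= 2*mem[tot + 3] + 3*m - 3 -> 3*buf[tot + 1] <= tot + 1))
Before mem[v + 2] := tot - 3*m + 6: ((2*tot = 6 and m = 2) <-> store(mem, v + 2, -3*m + tot + 6)[tot + 7] >= 1) or (not (v <= 2*store(mem, v + 2, -3*m + tot + 6)[tot + 3] + 3*m - 3 -> 3*buf[tot + 1] <= tot + 1))
The weakest precondition is ((2*tot = 6 and m = 2) <-> store(mem, v + 2, -3*m + tot + 6)[tot + 7] >= 1) or (not (v <= 2*store(mem, v + 2, -3*m + tot + 6)[tot + 3] + 3*m - 3 -> 3*buf[tot + 1] <= tot + 1)).
Check whether ((not (store(mem, v + 2, -3*m + 10)[11] >= 1)) or (not (v <= 2*store(mem, v + 2, -3*m + 10)[7] + 3*m - 3 -> 3*buf[5] <= 5))) and tot = 4 implies it.
Every state satisfying the precondition satisfies the weakest precondition: the implication holds.
Answer: valid


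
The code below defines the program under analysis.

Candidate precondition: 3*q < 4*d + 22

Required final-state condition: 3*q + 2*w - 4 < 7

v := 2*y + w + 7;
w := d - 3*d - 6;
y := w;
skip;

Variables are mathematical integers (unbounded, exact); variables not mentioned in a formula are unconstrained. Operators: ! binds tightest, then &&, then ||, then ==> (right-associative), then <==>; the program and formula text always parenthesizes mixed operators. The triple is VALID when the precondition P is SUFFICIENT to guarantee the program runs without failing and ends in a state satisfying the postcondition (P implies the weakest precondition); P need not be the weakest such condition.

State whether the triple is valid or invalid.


Working backward. After the program, the postcondition 3*q + 2*w - 4 < 7 must hold; in canonical form it is 3*q + 2*w < 11.
Before skip: 3*q + 2*w < 11
Before y := w: 3*q + 2*w < 11
Before w := d - 3*d - 6: 3*q < 4*d + 23
Before v := 2*y + w + 7: 3*q < 4*d + 23
The weakest precondition is 3*q < 4*d + 23.
Check whether 3*q < 4*d + 22 implies it.
Every state satisfying the precondition satisfies the weakest precondition: the implication holds.
Answer: valid


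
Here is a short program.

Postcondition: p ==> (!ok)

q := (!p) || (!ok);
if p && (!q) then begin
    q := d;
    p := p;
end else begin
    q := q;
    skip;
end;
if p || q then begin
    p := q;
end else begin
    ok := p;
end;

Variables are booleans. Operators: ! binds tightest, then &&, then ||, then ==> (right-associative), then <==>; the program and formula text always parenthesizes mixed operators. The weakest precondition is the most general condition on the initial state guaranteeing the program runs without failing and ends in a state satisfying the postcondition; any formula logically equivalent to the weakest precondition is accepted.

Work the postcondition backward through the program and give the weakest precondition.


Working backward. After the program, p ==> (!ok) must hold.
Then branch requires q ==> (!ok); else branch requires p ==> (!p).
Before the if: ((p || q) ==> (q ==> (!ok))) && ((!(p || q)) ==> (p ==> (!p)))
Then branch requires ((p || d) ==> (d ==> (!ok))) && ((!(p || d)) ==> (p ==> (!p))); else branch requires ((p || q) ==> (q ==> (!ok))) && ((!(p || q)) ==> (p ==> (!p))).
Before the if: ((p && (!q)) ==> (((p || d) ==> (d ==> (!ok))) && ((!(p || d)) ==> (p ==> (!p))))) && ((!(p && (!q))) ==> (((p || q) ==> (q ==> (!ok))) && ((!(p || q)) ==> (p ==> (!p)))))
Before q := (!p) || (!ok): ((p && (!((!p) || (!ok)))) ==> (((p || d) ==> (d ==> (!ok))) && ((!(p || d)) ==> (p ==> (!p))))) && ((!(p && (!((!p) || (!ok))))) ==> (((!p) || (!ok)) ==> (!ok)))
Answer: WP = ((p && (!((!p) || (!ok)))) ==> (((p || d) ==> (d ==> (!ok))) && ((!(p || d)) ==> (p ==> (!p))))) && ((!(p && (!((!p) || (!ok))))) ==> (((!p) || (!ok)) ==> (!ok)))


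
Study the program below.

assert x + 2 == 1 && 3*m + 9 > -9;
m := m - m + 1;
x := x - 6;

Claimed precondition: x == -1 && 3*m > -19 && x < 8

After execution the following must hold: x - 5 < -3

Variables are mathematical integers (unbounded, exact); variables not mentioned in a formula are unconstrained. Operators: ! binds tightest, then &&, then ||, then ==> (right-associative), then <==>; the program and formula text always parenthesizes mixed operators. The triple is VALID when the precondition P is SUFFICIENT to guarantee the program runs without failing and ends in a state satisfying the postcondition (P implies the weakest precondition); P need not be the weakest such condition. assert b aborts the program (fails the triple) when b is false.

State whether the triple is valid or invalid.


Working backward. After the program, the postcondition x - 5 < -3 must hold; in canonical form it is x < 2.
Before x := x - 6: x < 8
Before m := m - m + 1: x < 8
Before assert x + 2 == 1 && 3*m + 9 > -9: x == -1 && 3*m > -18 && x < 8
The weakest precondition is x == -1 && 3*m > -18 && x < 8.
Check whether x == -1 && 3*m > -19 && x < 8 implies it.
Countermodel: at the initial state m = -6, x = -1, the precondition holds but the weakest precondition fails.
Answer: invalid


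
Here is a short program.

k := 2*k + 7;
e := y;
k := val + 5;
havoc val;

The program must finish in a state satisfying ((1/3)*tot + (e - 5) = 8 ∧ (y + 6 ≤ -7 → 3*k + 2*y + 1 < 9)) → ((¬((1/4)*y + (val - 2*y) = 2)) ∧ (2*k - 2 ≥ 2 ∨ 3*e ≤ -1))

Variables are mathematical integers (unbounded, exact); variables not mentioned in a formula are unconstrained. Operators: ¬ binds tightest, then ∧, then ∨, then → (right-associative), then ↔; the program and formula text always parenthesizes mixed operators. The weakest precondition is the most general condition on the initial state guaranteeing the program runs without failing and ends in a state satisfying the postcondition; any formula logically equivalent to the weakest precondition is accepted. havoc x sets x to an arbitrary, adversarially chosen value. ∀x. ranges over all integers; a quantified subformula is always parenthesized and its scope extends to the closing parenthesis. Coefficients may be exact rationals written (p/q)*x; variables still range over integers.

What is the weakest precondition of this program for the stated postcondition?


Working backward. After the program, the postcondition ((1/3)*tot + (e - 5) = 8 ∧ (y + 6 ≤ -7 → 3*k + 2*y + 1 < 9)) → ((¬((1/4)*y + (val - 2*y) = 2)) ∧ (2*k - 2 ≥ 2 ∨ 3*e ≤ -1)) must hold; in canonical form it is (e + (1/3)*tot = 13 ∧ (y ≤ -13 → 3*k + 2*y < 8)) → ((¬(val = (7/4)*y + 2)) ∧ (2*k ≥ 4 ∨ 3*e ≤ -1)).
Before havoc val: ∀val_1. ((e + (1/3)*tot = 13 ∧ (y ≤ -13 → 3*k + 2*y < 8)) → ((¬(val_1 = (7/4)*y + 2)) ∧ (2*k ≥ 4 ∨ 3*e ≤ -1)))
Before k := val + 5: ∀val_1. ((e + (1/3)*tot = 13 ∧ (y ≤ -13 → 3*val + 2*y < -7)) → ((¬(val_1 = (7/4)*y + 2)) ∧ (2*val ≥ -6 ∨ 3*e ≤ -1)))
Before e := y: ∀val_1. (((1/3)*tot + y = 13 ∧ (y ≤ -13 → 3*val + 2*y < -7)) → ((¬(val_1 = (7/4)*y + 2)) ∧ (2*val ≥ -6 ∨ 3*y ≤ -1)))
Before k := 2*k + 7: ∀val_1. (((1/3)*tot + y = 13 ∧ (y ≤ -13 → 3*val + 2*y < -7)) → ((¬(val_1 = (7/4)*y + 2)) ∧ (2*val ≥ -6 ∨ 3*y ≤ -1)))
Answer: WP = ∀val_1. (((1/3)*tot + y = 13 ∧ (y ≤ -13 → 3*val + 2*y < -7)) → ((¬(val_1 = (7/4)*y + 2)) ∧ (2*val ≥ -6 ∨ 3*y ≤ -1)))


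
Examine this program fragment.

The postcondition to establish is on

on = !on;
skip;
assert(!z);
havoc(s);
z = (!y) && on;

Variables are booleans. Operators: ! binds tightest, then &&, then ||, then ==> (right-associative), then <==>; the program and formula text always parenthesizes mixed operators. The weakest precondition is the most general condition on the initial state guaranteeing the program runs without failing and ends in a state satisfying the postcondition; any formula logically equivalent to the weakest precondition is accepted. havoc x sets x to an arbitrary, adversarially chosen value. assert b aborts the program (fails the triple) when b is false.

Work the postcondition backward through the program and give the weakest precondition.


Working backward. After the program, on must hold.
Before z := (!y) && on: on
Before havoc s: on
Before assert !z: (!z) && on
Before skip: (!z) && on
Before on := !on: (!z) && (!on)
Answer: WP = (!z) && (!on)


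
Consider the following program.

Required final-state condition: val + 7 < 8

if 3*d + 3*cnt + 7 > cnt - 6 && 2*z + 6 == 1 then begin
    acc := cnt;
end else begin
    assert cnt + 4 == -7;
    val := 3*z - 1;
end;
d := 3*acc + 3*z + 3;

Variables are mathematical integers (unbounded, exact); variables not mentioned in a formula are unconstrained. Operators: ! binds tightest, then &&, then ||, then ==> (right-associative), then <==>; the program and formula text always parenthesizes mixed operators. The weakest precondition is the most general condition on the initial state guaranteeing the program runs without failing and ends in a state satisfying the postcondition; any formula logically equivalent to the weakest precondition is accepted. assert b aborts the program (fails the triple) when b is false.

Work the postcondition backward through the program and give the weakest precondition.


Working backward. After the program, the postcondition val + 7 < 8 must hold; in canonical form it is val < 1.
Before d := 3*acc + 3*z + 3: val < 1
Then branch requires val < 1; else branch requires cnt == -11 && 3*z < 2.
Before the if: ((2*cnt + 3*d > -13 && 2*z == -5) ==> val < 1) && ((!(2*cnt + 3*d > -13 && 2*z == -5)) ==> (cnt == -11 && 3*z < 2))
Answer: WP = ((2*cnt + 3*d > -13 && 2*z == -5) ==> val < 1) && ((!(2*cnt + 3*d > -13 && 2*z == -5)) ==> (cnt == -11 && 3*z < 2))


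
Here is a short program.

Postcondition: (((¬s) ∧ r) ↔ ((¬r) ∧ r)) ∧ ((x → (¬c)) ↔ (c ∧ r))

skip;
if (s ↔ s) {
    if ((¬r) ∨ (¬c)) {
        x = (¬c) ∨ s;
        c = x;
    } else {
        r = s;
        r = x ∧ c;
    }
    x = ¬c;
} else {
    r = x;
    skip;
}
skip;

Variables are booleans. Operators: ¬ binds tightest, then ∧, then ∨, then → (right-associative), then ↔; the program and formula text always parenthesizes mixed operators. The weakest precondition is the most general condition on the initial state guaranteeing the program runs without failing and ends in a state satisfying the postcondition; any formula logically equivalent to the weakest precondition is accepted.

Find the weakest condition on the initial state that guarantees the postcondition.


Working backward. After the program, the postcondition (((¬s) ∧ r) ↔ ((¬r) ∧ r)) ∧ ((x → (¬c)) ↔ (c ∧ r)) must hold; in canonical form it is (¬((¬s) ∧ r)) ∧ ((x → (¬c)) ↔ (c ∧ r)).
Before skip: (¬((¬s) ∧ r)) ∧ ((x → (¬c)) ↔ (c ∧ r))
Then branch requires (((¬r) ∨ (¬c)) → ((¬((¬s) ∧ r)) ∧ ((¬c) ∨ s) ∧ r)) ∧ ((¬((¬r) ∨ (¬c))) → ((¬((¬s) ∧ x ∧ c)) ∧ c ∧ x)); else branch requires (¬((¬s) ∧ x)) ∧ ((x → (¬c)) ↔ (c ∧ x)).
Before the if: (((¬r) ∨ (¬c)) → ((¬((¬s) ∧ r)) ∧ ((¬c) ∨ s) ∧ r)) ∧ ((¬((¬r) ∨ (¬c))) → ((¬((¬s) ∧ x ∧ c)) ∧ c ∧ x))
Before skip: (((¬r) ∨ (¬c)) → ((¬((¬s) ∧ r)) ∧ ((¬c) ∨ s) ∧ r)) ∧ ((¬((¬r) ∨ (¬c))) → ((¬((¬s) ∧ x ∧ c)) ∧ c ∧ x))
Answer: WP = (((¬r) ∨ (¬c)) → ((¬((¬s) ∧ r)) ∧ ((¬c) ∨ s) ∧ r)) ∧ ((¬((¬r) ∨ (¬c))) → ((¬((¬s) ∧ x ∧ c)) ∧ c ∧ x))


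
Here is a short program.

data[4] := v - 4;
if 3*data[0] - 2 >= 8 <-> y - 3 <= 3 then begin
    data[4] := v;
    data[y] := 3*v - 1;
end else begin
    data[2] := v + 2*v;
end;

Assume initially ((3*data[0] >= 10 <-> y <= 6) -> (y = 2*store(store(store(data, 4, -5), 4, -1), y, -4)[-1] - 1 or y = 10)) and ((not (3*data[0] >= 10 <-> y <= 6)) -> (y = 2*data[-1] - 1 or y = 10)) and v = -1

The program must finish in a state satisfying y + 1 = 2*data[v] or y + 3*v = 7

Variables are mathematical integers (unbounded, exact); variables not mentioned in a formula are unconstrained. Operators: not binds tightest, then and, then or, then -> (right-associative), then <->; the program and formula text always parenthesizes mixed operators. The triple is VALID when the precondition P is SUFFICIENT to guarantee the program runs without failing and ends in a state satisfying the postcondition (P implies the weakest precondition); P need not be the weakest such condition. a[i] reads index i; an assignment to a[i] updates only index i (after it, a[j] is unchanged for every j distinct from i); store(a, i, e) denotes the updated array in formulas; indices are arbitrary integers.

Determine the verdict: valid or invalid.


Working backward. After the program, the postcondition y + 1 = 2*data[v] or y + 3*v = 7 must hold; in canonical form it is y = 2*data[v] - 1 or 3*v + y = 7.
Then branch requires y = 2*store(store(data, 4, v), y, 3*v - 1)[v] - 1 or 3*v + y = 7; else branch requires y = 2*store(data, 2, 3*v)[v] - 1 or 3*v + y = 7.
Before the if: ((3*data[0] >= 10 <-> y <= 6) -> (y = 2*store(store(data, 4, v), y, 3*v - 1)[v] - 1 or 3*v + y = 7)) and ((not (3*data[0] >= 10 <-> y <= 6)) -> (y = 2*store(data, 2, 3*v)[v] - 1 or 3*v + y = 7))
Before data[4] := v - 4: ((3*data[0] >= 10 <-> y <= 6) -> (y = 2*store(store(store(data, 4, v - 4), 4, v), y, 3*v - 1)[v] - 1 or 3*v + y = 7)) and ((not (3*data[0] >= 10 <-> y <= 6)) -> (y = 2*store(store(data, 4, v - 4), 2, 3*v)[v] - 1 or 3*v + y = 7))
The weakest precondition is ((3*data[0] >= 10 <-> y <= 6) -> (y = 2*store(store(store(data, 4, v - 4), 4, v), y, 3*v - 1)[v] - 1 or 3*v + y = 7)) and ((not (3*data[0] >= 10 <-> y <= 6)) -> (y = 2*store(store(data, 4, v - 4), 2, 3*v)[v] - 1 or 3*v + y = 7)).
Check whether ((3*data[0] >= 10 <-> y <= 6) -> (y = 2*store(store(store(data, 4, -5), 4, -1), y, -4)[-1] - 1 or y = 10)) and ((not (3*data[0] >= 10 <-> y <= 6)) -> (y = 2*data[-1] - 1 or y = 10)) and v = -1 implies it.
Every state satisfying the precondition satisfies the weakest precondition: the implication holds.
Answer: valid


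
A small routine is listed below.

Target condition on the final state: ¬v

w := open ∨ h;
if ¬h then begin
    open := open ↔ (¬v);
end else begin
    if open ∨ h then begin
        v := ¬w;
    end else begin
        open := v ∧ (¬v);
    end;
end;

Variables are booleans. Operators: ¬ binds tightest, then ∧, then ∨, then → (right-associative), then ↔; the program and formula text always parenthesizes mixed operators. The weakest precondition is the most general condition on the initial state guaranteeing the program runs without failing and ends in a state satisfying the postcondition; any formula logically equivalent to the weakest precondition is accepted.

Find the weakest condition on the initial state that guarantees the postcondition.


Working backward. After the program, ¬v must hold.
Then branch requires ¬v; else branch requires ((open ∨ h) → w) ∧ ((¬(open ∨ h)) → (¬v)).
Before the if: ((¬h) → (¬v)) ∧ (h → (((open ∨ h) → w) ∧ ((¬(open ∨ h)) → (¬v))))
Before w := open ∨ h: ((¬h) → (¬v)) ∧ (h → ((¬(open ∨ h)) → (¬v)))
Answer: WP = ((¬h) → (¬v)) ∧ (h → ((¬(open ∨ h)) → (¬v)))


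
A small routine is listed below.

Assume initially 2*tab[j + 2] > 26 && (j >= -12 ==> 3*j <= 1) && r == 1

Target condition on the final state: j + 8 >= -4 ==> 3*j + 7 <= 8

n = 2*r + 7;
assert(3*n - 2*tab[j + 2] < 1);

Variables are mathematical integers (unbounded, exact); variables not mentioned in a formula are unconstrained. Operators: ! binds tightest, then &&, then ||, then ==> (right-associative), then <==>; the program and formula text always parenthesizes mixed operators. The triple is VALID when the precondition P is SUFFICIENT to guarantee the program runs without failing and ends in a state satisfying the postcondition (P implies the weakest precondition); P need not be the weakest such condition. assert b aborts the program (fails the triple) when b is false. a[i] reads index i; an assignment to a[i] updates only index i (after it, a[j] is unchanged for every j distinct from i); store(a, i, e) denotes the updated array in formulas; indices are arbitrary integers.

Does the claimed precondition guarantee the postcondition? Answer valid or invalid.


Working backward. After the program, the postcondition j + 8 >= -4 ==> 3*j + 7 <= 8 must hold; in canonical form it is j >= -12 ==> 3*j <= 1.
Before assert 3*n - 2*tab[j + 2] < 1: 3*n < 2*tab[j + 2] + 1 && (j >= -12 ==> 3*j <= 1)
Before n := 2*r + 7: 6*r < 2*tab[j + 2] - 20 && (j >= -12 ==> 3*j <= 1)
The weakest precondition is 6*r < 2*tab[j + 2] - 20 && (j >= -12 ==> 3*j <= 1).
Check whether 2*tab[j + 2] > 26 && (j >= -12 ==> 3*j <= 1) && r == 1 implies it.
Every state satisfying the precondition satisfies the weakest precondition: the implication holds.
Answer: valid


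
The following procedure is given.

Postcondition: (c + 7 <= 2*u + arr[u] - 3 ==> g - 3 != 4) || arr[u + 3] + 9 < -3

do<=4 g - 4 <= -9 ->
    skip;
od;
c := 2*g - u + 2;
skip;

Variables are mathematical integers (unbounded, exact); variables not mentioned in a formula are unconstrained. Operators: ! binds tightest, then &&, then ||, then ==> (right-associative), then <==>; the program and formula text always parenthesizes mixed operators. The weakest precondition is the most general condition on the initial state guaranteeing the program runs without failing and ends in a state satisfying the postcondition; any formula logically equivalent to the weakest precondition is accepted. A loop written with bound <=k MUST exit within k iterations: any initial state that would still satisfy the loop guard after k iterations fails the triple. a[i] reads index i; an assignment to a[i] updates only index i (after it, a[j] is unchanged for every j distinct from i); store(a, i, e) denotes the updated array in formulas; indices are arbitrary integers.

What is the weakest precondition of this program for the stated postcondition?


Working backward. After the program, the postcondition (c + 7 <= 2*u + arr[u] - 3 ==> g - 3 != 4) || arr[u + 3] + 9 < -3 must hold; in canonical form it is (c <= arr[u] + 2*u - 10 ==> g != 7) || arr[u + 3] < -12.
Before skip: (c <= arr[u] + 2*u - 10 ==> g != 7) || arr[u + 3] < -12
Before c := 2*g - u + 2: (2*g <= arr[u] + 3*u - 12 ==> g != 7) || arr[u + 3] < -12
Before the loop (bound <=4), unroll the exhaustion recursion (WP_0 = exit-now case; WP_j = one more guarded iteration, up to j = 4):
  WP_0: (!(g <= -5)) && ((2*g <= arr[u] + 3*u - 12 ==> g != 7) || arr[u + 3] < -12)
  WP_1: (g <= -5 ==> ((!(g <= -5)) && ((2*g <= arr[u] + 3*u - 12 ==> g != 7) || arr[u + 3] < -12))) && ((!(g <= -5)) ==> ((2*g <= arr[u] + 3*u - 12 ==> g != 7) || arr[u + 3] < -12))
  WP_2: (g <= -5 ==> ((g <= -5 ==> ((!(g <= -5)) && ((2*g <= arr[u] + 3*u - 12 ==> g != 7) || arr[u + 3] < -12))) && ((!(g <= -5)) ==> ((2*g <= arr[u] + 3*u - 12 ==> g != 7) || arr[u + 3] < -12)))) && ((!(g <= -5)) ==> ((2*g <= arr[u] + 3*u - 12 ==> g != 7) || arr[u + 3] < -12))
  WP_3: (g <= -5 ==> ((g <= -5 ==> ((g <= -5 ==> ((!(g <= -5)) && ((2*g <= arr[u] + 3*u - 12 ==> g != 7) || arr[u + 3] < -12))) && ((!(g <= -5)) ==> ((2*g <= arr[u] + 3*u - 12 ==> g != 7) || arr[u + 3] < -12)))) && ((!(g <= -5)) ==> ((2*g <= arr[u] + 3*u - 12 ==> g != 7) || arr[u + 3] < -12)))) && ((!(g <= -5)) ==> ((2*g <= arr[u] + 3*u - 12 ==> g != 7) || arr[u + 3] < -12))
  WP_4: (g <= -5 ==> ((g <= -5 ==> ((g <= -5 ==> ((g <= -5 ==> ((!(g <= -5)) && ((2*g <= arr[u] + 3*u - 12 ==> g != 7) || arr[u + 3] < -12))) && ((!(g <= -5)) ==> ((2*g <= arr[u] + 3*u - 12 ==> g != 7) || arr[u + 3] < -12)))) && ((!(g <= -5)) ==> ((2*g <= arr[u] + 3*u - 12 ==> g != 7) || arr[u + 3] < -12)))) && ((!(g <= -5)) ==> ((2*g <= arr[u] + 3*u - 12 ==> g != 7) || arr[u + 3] < -12)))) && ((!(g <= -5)) ==> ((2*g <= arr[u] + 3*u - 12 ==> g != 7) || arr[u + 3] < -12))
So before the loop: (g <= -5 ==> ((g <= -5 ==> ((g <= -5 ==> ((g <= -5 ==> ((!(g <= -5)) && ((2*g <= arr[u] + 3*u - 12 ==> g != 7) || arr[u + 3] < -12))) && ((!(g <= -5)) ==> ((2*g <= arr[u] + 3*u - 12 ==> g != 7) || arr[u + 3] < -12)))) && ((!(g <= -5)) ==> ((2*g <= arr[u] + 3*u - 12 ==> g != 7) || arr[u + 3] < -12)))) && ((!(g <= -5)) ==> ((2*g <= arr[u] + 3*u - 12 ==> g != 7) || arr[u + 3] < -12)))) && ((!(g <= -5)) ==> ((2*g <= arr[u] + 3*u - 12 ==> g != 7) || arr[u + 3] < -12))
Answer: WP = (g <= -5 ==> ((g <= -5 ==> ((g <= -5 ==> ((g <= -5 ==> ((!(g <= -5)) && ((2*g <= arr[u] + 3*u - 12 ==> g != 7) || arr[u + 3] < -12))) && ((!(g <= -5)) ==> ((2*g <= arr[u] + 3*u - 12 ==> g != 7) || arr[u + 3] < -12)))) && ((!(g <= -5)) ==> ((2*g <= arr[u] + 3*u - 12 ==> g != 7) || arr[u + 3] < -12)))) && ((!(g <= -5)) ==> ((2*g <= arr[u] + 3*u - 12 ==> g != 7) || arr[u + 3] < -12)))) && ((!(g <= -5)) ==> ((2*g <= arr[u] + 3*u - 12 ==> g != 7) || arr[u + 3] < -12))


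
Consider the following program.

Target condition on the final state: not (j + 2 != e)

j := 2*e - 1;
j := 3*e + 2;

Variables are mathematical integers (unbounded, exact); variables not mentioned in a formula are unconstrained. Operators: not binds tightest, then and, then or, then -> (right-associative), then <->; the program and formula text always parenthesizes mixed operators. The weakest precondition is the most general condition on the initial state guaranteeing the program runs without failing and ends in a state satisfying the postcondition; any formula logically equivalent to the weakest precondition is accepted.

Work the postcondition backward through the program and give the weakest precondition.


Working backward. After the program, the postcondition not (j + 2 != e) must hold; in canonical form it is not (j != e - 2).
Before j := 3*e + 2: not (2*e != -4)
Before j := 2*e - 1: not (2*e != -4)
Answer: WP = not (2*e != -4)


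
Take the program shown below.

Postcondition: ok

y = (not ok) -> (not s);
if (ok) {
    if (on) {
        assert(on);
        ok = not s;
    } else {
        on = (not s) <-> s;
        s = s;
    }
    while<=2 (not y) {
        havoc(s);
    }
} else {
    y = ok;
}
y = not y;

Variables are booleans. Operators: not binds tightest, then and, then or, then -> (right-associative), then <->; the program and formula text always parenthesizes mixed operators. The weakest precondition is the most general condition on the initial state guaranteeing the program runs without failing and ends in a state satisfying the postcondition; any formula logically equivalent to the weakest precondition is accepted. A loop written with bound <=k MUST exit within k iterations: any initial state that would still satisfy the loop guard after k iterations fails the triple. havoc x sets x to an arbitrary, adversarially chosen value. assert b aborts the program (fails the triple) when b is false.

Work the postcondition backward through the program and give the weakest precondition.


Working backward. After the program, ok must hold.
Before y := not y: ok
Then branch requires (on -> (on and ((not y) -> (((not y) -> (y and (not s))) and (y -> (not s)))) and (y -> (not s)))) and ((not on) -> (((not y) -> (((not y) -> (y and ok)) and (y -> ok))) and (y -> ok))); else branch requires ok.
Before the if: (ok -> ((on -> (on and ((not y) -> (((not y) -> (y and (not s))) and (y -> (not s)))) and (y -> (not s)))) and ((not on) -> (((not y) -> (((not y) -> (y and ok)) and (y -> ok))) and (y -> ok))))) and ((not ok) -> ok)
Before y := (not ok) -> (not s): (ok -> ((on -> (on and ((not ((not ok) -> (not s))) -> (((not ((not ok) -> (not s))) -> (((not ok) -> (not s)) and (not s))) and (((not ok) -> (not s)) -> (not s)))) and (((not ok) -> (not s)) -> (not s)))) and ((not on) -> (((not ((not ok) -> (not s))) -> (((not ((not ok) -> (not s))) -> (((not ok) -> (not s)) and ok)) and (((not ok) -> (not s)) -> ok))) and (((not ok) -> (not s)) -> ok))))) and ((not ok) -> ok)
Answer: WP = (ok -> ((on -> (on and ((not ((not ok) -> (not s))) -> (((not ((not ok) -> (not s))) -> (((not ok) -> (not s)) and (not s))) and (((not ok) -> (not s)) -> (not s)))) and (((not ok) -> (not s)) -> (not s)))) and ((not on) -> (((not ((not ok) -> (not s))) -> (((not ((not ok) -> (not s))) -> (((not ok) -> (not s)) and ok)) and (((not ok) -> (not s)) -> ok))) and (((not ok) -> (not s)) -> ok))))) and ((not ok) -> ok)


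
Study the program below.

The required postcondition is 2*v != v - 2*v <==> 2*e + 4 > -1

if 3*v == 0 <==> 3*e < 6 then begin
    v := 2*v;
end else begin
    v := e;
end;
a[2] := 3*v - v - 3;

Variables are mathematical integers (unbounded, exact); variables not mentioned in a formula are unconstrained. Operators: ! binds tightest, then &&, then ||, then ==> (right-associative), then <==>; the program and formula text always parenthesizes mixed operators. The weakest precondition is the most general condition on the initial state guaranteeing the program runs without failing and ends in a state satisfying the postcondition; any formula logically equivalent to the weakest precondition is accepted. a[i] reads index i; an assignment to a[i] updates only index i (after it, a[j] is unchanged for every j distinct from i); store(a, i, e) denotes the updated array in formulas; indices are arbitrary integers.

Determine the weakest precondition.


Working backward. After the program, the postcondition 2*v != v - 2*v <==> 2*e + 4 > -1 must hold; in canonical form it is 3*v != 0 <==> 2*e > -5.
Before a[2] := 3*v - v - 3: 3*v != 0 <==> 2*e > -5
Then branch requires 6*v != 0 <==> 2*e > -5; else branch requires 3*e != 0 <==> 2*e > -5.
Before the if: ((3*v == 0 <==> 3*e < 6) ==> (6*v != 0 <==> 2*e > -5)) && ((!(3*v == 0 <==> 3*e < 6)) ==> (3*e != 0 <==> 2*e > -5))
Answer: WP = ((3*v == 0 <==> 3*e < 6) ==> (6*v != 0 <==> 2*e > -5)) && ((!(3*v == 0 <==> 3*e < 6)) ==> (3*e != 0 <==> 2*e > -5))


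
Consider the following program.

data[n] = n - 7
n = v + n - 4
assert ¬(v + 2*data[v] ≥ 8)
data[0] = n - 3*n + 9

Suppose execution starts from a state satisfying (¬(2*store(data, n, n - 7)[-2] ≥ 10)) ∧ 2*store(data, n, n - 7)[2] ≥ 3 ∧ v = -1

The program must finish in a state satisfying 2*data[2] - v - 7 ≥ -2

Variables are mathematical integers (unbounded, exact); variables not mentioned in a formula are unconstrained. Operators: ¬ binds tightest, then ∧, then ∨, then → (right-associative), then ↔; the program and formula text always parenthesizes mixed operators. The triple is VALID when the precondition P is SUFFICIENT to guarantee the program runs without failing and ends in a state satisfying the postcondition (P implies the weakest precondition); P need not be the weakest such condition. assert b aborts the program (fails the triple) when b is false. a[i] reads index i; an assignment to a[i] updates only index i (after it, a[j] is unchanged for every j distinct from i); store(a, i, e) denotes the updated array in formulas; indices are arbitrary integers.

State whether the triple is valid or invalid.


Working backward. After the program, the postcondition 2*data[2] - v - 7 ≥ -2 must hold; in canonical form it is 2*data[2] ≥ v + 5.
Before data[0] := n - 3*n + 9: 2*data[2] ≥ v + 5
Before assert ¬(v + 2*data[v] ≥ 8): (¬(2*data[v] + v ≥ 8)) ∧ 2*data[2] ≥ v + 5
Before n := v + n - 4: (¬(2*data[v] + v ≥ 8)) ∧ 2*data[2] ≥ v + 5
Before data[n] := n - 7: (¬(2*store(data, n, n - 7)[v] + v ≥ 8)) ∧ 2*store(data, n, n - 7)[2] ≥ v + 5
The weakest precondition is (¬(2*store(data, n, n - 7)[v] + v ≥ 8)) ∧ 2*store(data, n, n - 7)[2] ≥ v + 5.
Check whether (¬(2*store(data, n, n - 7)[-2] ≥ 10)) ∧ 2*store(data, n, n - 7)[2] ≥ 3 ∧ v = -1 implies it.
Countermodel: at the initial state data = {[-3] = 3, [-2] = 0, [-1] = 5, [2] = 15217, elsewhere 3}, n = -3, v = -1, the precondition holds but the weakest precondition fails.
Answer: invalid


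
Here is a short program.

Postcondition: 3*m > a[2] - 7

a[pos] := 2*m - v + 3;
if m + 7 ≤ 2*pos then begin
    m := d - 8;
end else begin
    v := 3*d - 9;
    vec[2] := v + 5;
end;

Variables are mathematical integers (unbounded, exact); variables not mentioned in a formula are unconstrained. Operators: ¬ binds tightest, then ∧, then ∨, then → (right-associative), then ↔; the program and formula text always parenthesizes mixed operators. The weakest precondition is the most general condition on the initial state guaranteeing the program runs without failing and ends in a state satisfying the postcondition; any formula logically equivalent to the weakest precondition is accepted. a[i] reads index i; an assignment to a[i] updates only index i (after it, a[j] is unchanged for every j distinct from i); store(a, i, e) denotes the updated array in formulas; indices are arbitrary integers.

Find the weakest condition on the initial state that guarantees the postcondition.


Working backward. After the program, 3*m > a[2] - 7 must hold.
Then branch requires 3*d > a[2] + 17; else branch requires 3*m > a[2] - 7.
Before the if: (m ≤ 2*pos - 7 → 3*d > a[2] + 17) ∧ ((¬(m ≤ 2*pos - 7)) → 3*m > a[2] - 7)
Before a[pos] := 2*m - v + 3: (m ≤ 2*pos - 7 → 3*d > store(a, pos, 2*m - v + 3)[2] + 17) ∧ ((¬(m ≤ 2*pos - 7)) → 3*m > store(a, pos, 2*m - v + 3)[2] - 7)
Answer: WP = (m ≤ 2*pos - 7 → 3*d > store(a, pos, 2*m - v + 3)[2] + 17) ∧ ((¬(m ≤ 2*pos - 7)) → 3*m > store(a, pos, 2*m - v + 3)[2] - 7)


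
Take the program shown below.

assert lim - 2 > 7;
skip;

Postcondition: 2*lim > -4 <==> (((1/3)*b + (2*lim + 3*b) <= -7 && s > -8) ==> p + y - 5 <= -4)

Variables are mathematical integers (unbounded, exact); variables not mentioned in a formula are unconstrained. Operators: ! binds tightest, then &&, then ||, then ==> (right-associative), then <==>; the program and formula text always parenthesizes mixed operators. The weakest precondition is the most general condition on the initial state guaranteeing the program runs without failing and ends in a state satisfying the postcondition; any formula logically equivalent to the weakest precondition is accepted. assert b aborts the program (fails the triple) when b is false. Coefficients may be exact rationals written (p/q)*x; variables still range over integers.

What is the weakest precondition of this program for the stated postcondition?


Working backward. After the program, the postcondition 2*lim > -4 <==> (((1/3)*b + (2*lim + 3*b) <= -7 && s > -8) ==> p + y - 5 <= -4) must hold; in canonical form it is 2*lim > -4 <==> (((10/3)*b + 2*lim <= -7 && s > -8) ==> p + y <= 1).
Before skip: 2*lim > -4 <==> (((10/3)*b + 2*lim <= -7 && s > -8) ==> p + y <= 1)
Before assert lim - 2 > 7: lim > 9 && (2*lim > -4 <==> (((10/3)*b + 2*lim <= -7 && s > -8) ==> p + y <= 1))
Answer: WP = lim > 9 && (2*lim > -4 <==> (((10/3)*b + 2*lim <= -7 && s > -8) ==> p + y <= 1))


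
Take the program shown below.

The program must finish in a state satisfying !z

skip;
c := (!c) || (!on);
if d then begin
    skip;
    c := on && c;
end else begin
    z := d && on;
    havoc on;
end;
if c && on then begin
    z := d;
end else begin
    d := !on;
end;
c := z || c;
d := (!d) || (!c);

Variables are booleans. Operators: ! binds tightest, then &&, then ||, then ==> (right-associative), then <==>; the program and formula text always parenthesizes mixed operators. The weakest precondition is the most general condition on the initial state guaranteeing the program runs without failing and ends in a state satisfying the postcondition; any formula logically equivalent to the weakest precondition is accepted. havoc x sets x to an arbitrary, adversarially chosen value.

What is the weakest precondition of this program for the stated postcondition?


Working backward. After the program, !z must hold.
Before d := (!d) || (!c): !z
Before c := z || c: !z
Then branch requires !d; else branch requires !z.
Before the if: ((c && on) ==> (!d)) && ((!(c && on)) ==> (!z))
Then branch requires ((on && c) ==> (!d)) && ((!(on && c)) ==> (!z)); else branch requires (c ==> (!d)) && ((!c) ==> (!(d && on))) && (!(d && on)).
Before the if: (d ==> (((on && c) ==> (!d)) && ((!(on && c)) ==> (!z)))) && ((!d) ==> ((c ==> (!d)) && ((!c) ==> (!(d && on))) && (!(d && on))))
Before c := (!c) || (!on): (d ==> (((on && ((!c) || (!on))) ==> (!d)) && ((!(on && ((!c) || (!on)))) ==> (!z)))) && ((!d) ==> ((((!c) || (!on)) ==> (!d)) && ((!((!c) || (!on))) ==> (!(d && on))) && (!(d && on))))
Before skip: (d ==> (((on && ((!c) || (!on))) ==> (!d)) && ((!(on && ((!c) || (!on)))) ==> (!z)))) && ((!d) ==> ((((!c) || (!on)) ==> (!d)) && ((!((!c) || (!on))) ==> (!(d && on))) && (!(d && on))))
Answer: WP = (d ==> (((on && ((!c) || (!on))) ==> (!d)) && ((!(on && ((!c) || (!on)))) ==> (!z)))) && ((!d) ==> ((((!c) || (!on)) ==> (!d)) && ((!((!c) || (!on))) ==> (!(d && on))) && (!(d && on))))
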